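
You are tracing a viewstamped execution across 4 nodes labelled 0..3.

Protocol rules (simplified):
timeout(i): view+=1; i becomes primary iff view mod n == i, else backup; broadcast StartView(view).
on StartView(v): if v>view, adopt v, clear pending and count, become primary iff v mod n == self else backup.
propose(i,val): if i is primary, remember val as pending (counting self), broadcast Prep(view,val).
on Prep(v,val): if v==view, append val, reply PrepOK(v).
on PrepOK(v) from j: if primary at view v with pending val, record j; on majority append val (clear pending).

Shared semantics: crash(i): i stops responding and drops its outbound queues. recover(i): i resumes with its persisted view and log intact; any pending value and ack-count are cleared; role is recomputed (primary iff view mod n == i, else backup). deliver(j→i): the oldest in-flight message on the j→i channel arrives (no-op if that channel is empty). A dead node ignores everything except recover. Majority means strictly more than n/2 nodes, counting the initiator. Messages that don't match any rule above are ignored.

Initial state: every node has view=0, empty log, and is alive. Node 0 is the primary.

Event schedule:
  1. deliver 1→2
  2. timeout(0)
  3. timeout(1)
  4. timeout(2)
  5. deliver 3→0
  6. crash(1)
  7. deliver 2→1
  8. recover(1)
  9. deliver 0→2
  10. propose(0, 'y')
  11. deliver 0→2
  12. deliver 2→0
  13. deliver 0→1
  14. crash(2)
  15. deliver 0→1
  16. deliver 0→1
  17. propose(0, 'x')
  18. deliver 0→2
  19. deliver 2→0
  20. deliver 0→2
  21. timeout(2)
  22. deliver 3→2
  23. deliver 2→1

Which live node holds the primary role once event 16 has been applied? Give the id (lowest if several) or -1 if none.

e1 deliver 1→2: ·
e2 timeout(0): 0[back,v=1,-]
e3 timeout(1): 1[prim,v=1,-]
e4 timeout(2): 2[back,v=1,-]
e5 deliver 3→0: ·
e6 crash(1): 1[✗prim,v=1,-]
e7 deliver 2→1: ·
e8 recover(1): 1[prim,v=1,-]
e9 deliver 0→2: ·
e10 propose(0,'y'): ·
e11 deliver 0→2: ·
e12 deliver 2→0: ·
e13 deliver 0→1: ·
e14 crash(2): 2[✗back,v=1,-]
e15 deliver 0→1: ·
e16 deliver 0→1: ·

1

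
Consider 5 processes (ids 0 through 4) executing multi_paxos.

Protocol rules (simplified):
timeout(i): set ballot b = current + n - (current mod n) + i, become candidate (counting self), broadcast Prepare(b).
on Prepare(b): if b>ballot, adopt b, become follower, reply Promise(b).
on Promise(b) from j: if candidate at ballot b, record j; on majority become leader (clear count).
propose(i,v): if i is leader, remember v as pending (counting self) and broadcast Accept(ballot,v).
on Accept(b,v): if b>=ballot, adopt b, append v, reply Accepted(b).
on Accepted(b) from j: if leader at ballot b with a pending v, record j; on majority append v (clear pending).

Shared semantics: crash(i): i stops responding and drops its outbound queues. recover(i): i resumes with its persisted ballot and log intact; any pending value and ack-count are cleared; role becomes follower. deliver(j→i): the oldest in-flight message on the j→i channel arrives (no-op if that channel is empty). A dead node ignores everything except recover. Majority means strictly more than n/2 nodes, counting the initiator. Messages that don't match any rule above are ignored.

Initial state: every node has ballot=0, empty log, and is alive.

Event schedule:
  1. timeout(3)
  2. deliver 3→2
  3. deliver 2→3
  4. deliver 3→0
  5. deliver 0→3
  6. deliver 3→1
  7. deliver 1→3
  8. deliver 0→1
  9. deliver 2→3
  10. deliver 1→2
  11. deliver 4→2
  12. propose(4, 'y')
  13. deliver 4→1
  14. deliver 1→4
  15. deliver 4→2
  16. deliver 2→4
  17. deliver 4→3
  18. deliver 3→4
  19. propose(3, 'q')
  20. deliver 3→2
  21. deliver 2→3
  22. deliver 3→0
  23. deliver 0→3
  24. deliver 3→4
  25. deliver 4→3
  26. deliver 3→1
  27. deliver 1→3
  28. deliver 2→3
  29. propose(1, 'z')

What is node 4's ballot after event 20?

8

after 1 — timeout(3): n3:cand/b8/[-]
after 2 — deliver 3→2: n2:foll/b8/[-]
after 3 — deliver 2→3: ·
after 4 — deliver 3→0: n0:foll/b8/[-]
after 5 — deliver 0→3: n3:lead/b8/[-]
after 6 — deliver 3→1: n1:foll/b8/[-]
after 7 — deliver 1→3: ·
after 8 — deliver 0→1: ·
after 9 — deliver 2→3: ·
after 10 — deliver 1→2: ·
after 11 — deliver 4→2: ·
after 12 — propose(4,'y'): ·
after 13 — deliver 4→1: ·
after 14 — deliver 1→4: ·
after 15 — deliver 4→2: ·
after 16 — deliver 2→4: ·
after 17 — deliver 4→3: ·
after 18 — deliver 3→4: n4:foll/b8/[-]
after 19 — propose(3,'q'): ·
after 20 — deliver 3→2: n2:foll/b8/[q]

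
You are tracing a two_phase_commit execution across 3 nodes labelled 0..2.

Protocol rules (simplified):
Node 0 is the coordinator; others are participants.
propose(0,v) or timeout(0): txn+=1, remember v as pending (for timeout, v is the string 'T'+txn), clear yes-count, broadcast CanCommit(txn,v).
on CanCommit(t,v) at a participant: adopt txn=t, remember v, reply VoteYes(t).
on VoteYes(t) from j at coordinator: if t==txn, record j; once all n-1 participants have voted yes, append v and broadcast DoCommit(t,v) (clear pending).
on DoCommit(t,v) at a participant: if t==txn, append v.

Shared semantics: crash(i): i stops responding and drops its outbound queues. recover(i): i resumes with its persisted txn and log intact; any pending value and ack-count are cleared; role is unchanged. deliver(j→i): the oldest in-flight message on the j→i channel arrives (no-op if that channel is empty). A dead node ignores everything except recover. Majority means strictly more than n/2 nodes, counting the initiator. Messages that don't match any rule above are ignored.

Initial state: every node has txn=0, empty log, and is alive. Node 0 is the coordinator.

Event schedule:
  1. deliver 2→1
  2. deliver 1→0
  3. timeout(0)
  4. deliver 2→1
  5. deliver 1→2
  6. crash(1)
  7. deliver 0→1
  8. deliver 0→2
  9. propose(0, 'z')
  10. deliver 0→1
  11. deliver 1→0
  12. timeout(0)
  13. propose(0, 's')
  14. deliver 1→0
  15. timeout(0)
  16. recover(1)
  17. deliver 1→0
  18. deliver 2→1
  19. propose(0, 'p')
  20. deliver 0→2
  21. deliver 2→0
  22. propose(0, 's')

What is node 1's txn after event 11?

0

[1] deliver 2→1 → ∅
[2] deliver 1→0 → ∅
[3] timeout(0) → N0(coor t1 [-])
[4] deliver 2→1 → ∅
[5] deliver 1→2 → ∅
[6] crash(1) → N1(✗part t0 [-])
[7] deliver 0→1 → ∅
[8] deliver 0→2 → N2(part t1 [-])
[9] propose(0,'z') → N0(coor t2 [-])
[10] deliver 0→1 → ∅
[11] deliver 1→0 → ∅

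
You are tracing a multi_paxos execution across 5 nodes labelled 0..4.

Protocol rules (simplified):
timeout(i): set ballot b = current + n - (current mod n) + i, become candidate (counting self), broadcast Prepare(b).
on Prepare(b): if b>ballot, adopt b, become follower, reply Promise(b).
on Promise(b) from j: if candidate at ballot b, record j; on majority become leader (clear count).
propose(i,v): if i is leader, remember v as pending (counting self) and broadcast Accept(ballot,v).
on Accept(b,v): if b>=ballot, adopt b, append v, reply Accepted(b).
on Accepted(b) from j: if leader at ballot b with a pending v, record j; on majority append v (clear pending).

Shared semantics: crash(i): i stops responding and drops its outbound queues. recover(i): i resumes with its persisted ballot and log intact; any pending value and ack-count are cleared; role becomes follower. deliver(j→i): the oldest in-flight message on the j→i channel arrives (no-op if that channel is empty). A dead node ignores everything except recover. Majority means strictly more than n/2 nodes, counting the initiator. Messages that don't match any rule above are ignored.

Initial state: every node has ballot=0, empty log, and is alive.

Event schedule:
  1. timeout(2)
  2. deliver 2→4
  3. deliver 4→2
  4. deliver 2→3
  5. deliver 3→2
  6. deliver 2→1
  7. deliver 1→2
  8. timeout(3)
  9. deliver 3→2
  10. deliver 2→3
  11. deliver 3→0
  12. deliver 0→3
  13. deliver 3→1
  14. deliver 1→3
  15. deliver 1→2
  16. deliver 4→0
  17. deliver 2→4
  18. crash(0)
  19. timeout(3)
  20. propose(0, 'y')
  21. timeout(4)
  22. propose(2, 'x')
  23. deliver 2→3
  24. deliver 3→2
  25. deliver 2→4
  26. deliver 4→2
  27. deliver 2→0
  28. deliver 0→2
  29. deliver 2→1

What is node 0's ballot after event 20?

e1 timeout(2): 2[cand,b=7,-]
e2 deliver 2→4: 4[foll,b=7,-]
e3 deliver 4→2: ·
e4 deliver 2→3: 3[foll,b=7,-]
e5 deliver 3→2: 2[lead,b=7,-]
e6 deliver 2→1: 1[foll,b=7,-]
e7 deliver 1→2: ·
e8 timeout(3): 3[cand,b=13,-]
e9 deliver 3→2: 2[foll,b=13,-]
e10 deliver 2→3: ·
e11 deliver 3→0: 0[foll,b=13,-]
e12 deliver 0→3: 3[lead,b=13,-]
e13 deliver 3→1: 1[foll,b=13,-]
e14 deliver 1→3: ·
e15 deliver 1→2: ·
e16 deliver 4→0: ·
e17 deliver 2→4: ·
e18 crash(0): 0[✗foll,b=13,-]
e19 timeout(3): 3[cand,b=18,-]
e20 propose(0,'y'): ·

13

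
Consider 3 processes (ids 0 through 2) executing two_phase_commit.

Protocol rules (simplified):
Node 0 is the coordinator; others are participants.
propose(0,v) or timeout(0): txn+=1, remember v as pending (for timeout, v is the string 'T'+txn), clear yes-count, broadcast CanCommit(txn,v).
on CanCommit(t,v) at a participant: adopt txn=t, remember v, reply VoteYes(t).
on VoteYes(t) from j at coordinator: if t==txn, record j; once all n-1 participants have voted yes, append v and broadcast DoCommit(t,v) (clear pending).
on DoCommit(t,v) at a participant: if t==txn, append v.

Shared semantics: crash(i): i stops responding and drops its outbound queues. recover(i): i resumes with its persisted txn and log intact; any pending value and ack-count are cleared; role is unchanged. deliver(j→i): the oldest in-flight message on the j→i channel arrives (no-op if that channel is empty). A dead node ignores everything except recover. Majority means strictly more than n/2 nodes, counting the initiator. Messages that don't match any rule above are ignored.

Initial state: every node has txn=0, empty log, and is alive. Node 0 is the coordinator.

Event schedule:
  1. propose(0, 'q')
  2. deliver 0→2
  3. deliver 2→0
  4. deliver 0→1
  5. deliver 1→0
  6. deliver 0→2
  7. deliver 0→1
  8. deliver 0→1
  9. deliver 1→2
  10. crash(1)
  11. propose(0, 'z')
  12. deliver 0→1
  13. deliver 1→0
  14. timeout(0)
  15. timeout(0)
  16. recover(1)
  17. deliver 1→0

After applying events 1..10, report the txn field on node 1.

1. propose(0,'q'):  <0:coor t1 ->
2. deliver 0→2:  <2:part t1 ->
3. deliver 2→0:  nop
4. deliver 0→1:  <1:part t1 ->
5. deliver 1→0:  <0:coor t1 q>
6. deliver 0→2:  <2:part t1 q>
7. deliver 0→1:  <1:part t1 q>
8. deliver 0→1:  nop
9. deliver 1→2:  nop
10. crash(1):  <1:✗part t1 q>

1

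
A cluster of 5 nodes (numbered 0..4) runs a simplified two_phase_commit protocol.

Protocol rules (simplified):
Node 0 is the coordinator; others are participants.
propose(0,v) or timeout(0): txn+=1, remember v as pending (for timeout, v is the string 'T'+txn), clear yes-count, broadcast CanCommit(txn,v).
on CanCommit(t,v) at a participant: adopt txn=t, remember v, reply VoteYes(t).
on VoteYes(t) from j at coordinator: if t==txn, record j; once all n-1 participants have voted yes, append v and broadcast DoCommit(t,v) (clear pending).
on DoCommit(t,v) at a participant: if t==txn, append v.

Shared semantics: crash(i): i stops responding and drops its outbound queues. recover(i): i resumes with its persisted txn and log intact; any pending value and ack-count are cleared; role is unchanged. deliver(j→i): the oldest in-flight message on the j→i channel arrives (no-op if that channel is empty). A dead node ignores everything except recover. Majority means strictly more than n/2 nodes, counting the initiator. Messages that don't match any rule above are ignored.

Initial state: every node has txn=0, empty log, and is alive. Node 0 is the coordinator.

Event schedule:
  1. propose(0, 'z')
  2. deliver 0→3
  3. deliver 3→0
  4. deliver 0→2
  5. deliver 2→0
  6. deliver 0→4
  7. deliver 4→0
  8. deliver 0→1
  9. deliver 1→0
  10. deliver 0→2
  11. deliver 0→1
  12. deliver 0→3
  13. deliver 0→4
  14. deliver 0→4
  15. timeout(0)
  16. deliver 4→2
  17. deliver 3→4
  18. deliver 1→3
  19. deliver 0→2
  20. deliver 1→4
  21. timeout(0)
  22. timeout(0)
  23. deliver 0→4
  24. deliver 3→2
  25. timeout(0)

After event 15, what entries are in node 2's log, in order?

e1 propose(0,'z'): 0[coor,t=1,-]
e2 deliver 0→3: 3[part,t=1,-]
e3 deliver 3→0: ·
e4 deliver 0→2: 2[part,t=1,-]
e5 deliver 2→0: ·
e6 deliver 0→4: 4[part,t=1,-]
e7 deliver 4→0: ·
e8 deliver 0→1: 1[part,t=1,-]
e9 deliver 1→0: 0[coor,t=1,z]
e10 deliver 0→2: 2[part,t=1,z]
e11 deliver 0→1: 1[part,t=1,z]
e12 deliver 0→3: 3[part,t=1,z]
e13 deliver 0→4: 4[part,t=1,z]
e14 deliver 0→4: ·
e15 timeout(0): 0[coor,t=2,z]

z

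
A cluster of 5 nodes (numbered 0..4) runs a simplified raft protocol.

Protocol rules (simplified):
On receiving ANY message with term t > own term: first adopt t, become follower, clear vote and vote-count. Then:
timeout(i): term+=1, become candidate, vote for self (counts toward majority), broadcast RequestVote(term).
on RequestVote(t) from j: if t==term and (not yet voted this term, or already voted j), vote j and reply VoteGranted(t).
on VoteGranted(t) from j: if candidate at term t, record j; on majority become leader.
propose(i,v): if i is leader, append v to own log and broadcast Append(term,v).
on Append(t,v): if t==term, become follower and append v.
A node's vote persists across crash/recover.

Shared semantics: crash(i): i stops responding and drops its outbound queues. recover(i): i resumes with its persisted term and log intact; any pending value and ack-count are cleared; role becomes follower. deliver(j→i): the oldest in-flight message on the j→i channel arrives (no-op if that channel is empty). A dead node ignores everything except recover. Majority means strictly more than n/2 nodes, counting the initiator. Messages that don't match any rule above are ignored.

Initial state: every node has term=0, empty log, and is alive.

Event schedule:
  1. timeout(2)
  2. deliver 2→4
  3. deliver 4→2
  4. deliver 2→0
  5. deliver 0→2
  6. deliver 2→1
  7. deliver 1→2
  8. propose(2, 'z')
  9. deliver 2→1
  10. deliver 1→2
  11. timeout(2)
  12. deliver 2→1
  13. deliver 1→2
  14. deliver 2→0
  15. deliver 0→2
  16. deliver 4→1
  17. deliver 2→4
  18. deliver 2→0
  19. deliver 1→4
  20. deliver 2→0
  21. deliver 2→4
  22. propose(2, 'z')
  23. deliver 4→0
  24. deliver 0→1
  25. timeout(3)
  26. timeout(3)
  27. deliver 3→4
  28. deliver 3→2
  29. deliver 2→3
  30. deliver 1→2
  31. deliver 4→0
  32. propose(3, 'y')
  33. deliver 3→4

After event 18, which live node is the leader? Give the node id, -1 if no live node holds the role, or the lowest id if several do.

-1

1. timeout(2):  <2:cand t1 ->
2. deliver 2→4:  <4:foll t1 ->
3. deliver 4→2:  nop
4. deliver 2→0:  <0:foll t1 ->
5. deliver 0→2:  <2:lead t1 ->
6. deliver 2→1:  <1:foll t1 ->
7. deliver 1→2:  nop
8. propose(2,'z'):  <2:lead t1 z>
9. deliver 2→1:  <1:foll t1 z>
10. deliver 1→2:  nop
11. timeout(2):  <2:cand t2 z>
12. deliver 2→1:  <1:foll t2 z>
13. deliver 1→2:  nop
14. deliver 2→0:  <0:foll t1 z>
15. deliver 0→2:  nop
16. deliver 4→1:  nop
17. deliver 2→4:  <4:foll t1 z>
18. deliver 2→0:  <0:foll t2 z>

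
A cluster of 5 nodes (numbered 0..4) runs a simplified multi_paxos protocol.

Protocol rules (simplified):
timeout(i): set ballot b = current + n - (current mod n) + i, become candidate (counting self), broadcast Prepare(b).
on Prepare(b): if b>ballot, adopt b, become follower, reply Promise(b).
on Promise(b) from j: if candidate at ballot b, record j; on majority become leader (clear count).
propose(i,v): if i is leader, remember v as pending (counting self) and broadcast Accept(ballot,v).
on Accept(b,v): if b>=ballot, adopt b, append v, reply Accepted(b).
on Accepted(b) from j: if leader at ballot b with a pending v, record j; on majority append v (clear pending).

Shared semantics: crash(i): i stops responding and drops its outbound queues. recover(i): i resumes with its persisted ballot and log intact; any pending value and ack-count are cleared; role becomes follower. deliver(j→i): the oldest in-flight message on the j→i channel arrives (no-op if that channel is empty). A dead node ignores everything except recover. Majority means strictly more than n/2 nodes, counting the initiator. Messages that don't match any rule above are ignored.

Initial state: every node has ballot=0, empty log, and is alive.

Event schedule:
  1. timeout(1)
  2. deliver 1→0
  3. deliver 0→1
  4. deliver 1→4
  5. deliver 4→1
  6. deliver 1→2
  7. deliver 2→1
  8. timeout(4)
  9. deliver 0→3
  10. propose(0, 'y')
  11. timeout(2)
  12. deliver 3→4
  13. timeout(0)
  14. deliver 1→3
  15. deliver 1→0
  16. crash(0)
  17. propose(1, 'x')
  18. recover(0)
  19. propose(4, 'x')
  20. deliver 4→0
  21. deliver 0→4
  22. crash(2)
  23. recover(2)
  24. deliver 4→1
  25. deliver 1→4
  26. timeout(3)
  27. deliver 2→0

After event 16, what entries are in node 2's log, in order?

empty

1. timeout(1):  <1:cand b6 ->
2. deliver 1→0:  <0:foll b6 ->
3. deliver 0→1:  nop
4. deliver 1→4:  <4:foll b6 ->
5. deliver 4→1:  <1:lead b6 ->
6. deliver 1→2:  <2:foll b6 ->
7. deliver 2→1:  nop
8. timeout(4):  <4:cand b14 ->
9. deliver 0→3:  nop
10. propose(0,'y'):  nop
11. timeout(2):  <2:cand b12 ->
12. deliver 3→4:  nop
13. timeout(0):  <0:cand b10 ->
14. deliver 1→3:  <3:foll b6 ->
15. deliver 1→0:  nop
16. crash(0):  <0:✗cand b10 ->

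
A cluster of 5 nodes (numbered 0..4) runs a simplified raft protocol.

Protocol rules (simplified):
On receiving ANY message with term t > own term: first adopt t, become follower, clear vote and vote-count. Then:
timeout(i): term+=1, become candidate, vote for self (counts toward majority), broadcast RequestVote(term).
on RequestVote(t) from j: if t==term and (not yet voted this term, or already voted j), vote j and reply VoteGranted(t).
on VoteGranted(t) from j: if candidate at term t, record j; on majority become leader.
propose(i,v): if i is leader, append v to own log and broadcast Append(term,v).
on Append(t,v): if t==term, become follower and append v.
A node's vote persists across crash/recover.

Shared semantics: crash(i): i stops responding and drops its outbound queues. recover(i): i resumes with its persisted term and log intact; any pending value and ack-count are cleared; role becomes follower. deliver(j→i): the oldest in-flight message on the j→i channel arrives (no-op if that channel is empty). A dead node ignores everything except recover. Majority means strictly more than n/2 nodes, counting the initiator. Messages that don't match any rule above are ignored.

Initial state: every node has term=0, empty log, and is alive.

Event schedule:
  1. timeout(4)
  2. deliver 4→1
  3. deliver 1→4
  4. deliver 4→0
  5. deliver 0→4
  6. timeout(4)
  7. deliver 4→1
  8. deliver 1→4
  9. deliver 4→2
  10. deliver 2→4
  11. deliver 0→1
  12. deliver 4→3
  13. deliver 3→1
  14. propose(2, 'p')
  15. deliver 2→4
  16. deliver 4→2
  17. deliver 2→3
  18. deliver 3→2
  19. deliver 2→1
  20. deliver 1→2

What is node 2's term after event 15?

step 1 timeout(4): 4={cand,t=1,log=-}
step 2 deliver 4→1: 1={foll,t=1,log=-}
step 3 deliver 1→4: —
step 4 deliver 4→0: 0={foll,t=1,log=-}
step 5 deliver 0→4: 4={lead,t=1,log=-}
step 6 timeout(4): 4={cand,t=2,log=-}
step 7 deliver 4→1: 1={foll,t=2,log=-}
step 8 deliver 1→4: —
step 9 deliver 4→2: 2={foll,t=1,log=-}
step 10 deliver 2→4: —
step 11 deliver 0→1: —
step 12 deliver 4→3: 3={foll,t=1,log=-}
step 13 deliver 3→1: —
step 14 propose(2,'p'): —
step 15 deliver 2→4: —

1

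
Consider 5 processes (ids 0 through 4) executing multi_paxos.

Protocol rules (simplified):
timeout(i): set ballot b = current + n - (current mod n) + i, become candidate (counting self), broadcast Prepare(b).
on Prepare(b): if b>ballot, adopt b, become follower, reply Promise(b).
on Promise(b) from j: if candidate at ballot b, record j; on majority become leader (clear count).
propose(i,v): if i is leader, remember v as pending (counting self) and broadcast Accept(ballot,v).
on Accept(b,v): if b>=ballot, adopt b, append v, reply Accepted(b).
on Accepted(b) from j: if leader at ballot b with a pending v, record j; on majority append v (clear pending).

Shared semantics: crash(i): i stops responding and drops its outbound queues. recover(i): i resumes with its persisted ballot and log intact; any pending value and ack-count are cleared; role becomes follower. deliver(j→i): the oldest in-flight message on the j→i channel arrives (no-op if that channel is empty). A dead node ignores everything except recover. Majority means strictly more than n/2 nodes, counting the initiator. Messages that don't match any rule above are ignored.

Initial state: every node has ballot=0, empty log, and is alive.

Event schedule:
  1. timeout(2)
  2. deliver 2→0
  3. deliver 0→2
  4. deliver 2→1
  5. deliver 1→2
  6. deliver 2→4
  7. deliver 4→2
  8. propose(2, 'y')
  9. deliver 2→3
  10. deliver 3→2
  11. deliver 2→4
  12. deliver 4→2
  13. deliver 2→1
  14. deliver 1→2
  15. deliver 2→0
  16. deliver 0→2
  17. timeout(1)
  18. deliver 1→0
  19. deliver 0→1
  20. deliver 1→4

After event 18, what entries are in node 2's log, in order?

1. timeout(2):  <2:cand b7 ->
2. deliver 2→0:  <0:foll b7 ->
3. deliver 0→2:  nop
4. deliver 2→1:  <1:foll b7 ->
5. deliver 1→2:  <2:lead b7 ->
6. deliver 2→4:  <4:foll b7 ->
7. deliver 4→2:  nop
8. propose(2,'y'):  nop
9. deliver 2→3:  <3:foll b7 ->
10. deliver 3→2:  nop
11. deliver 2→4:  <4:foll b7 y>
12. deliver 4→2:  nop
13. deliver 2→1:  <1:foll b7 y>
14. deliver 1→2:  <2:lead b7 y>
15. deliver 2→0:  <0:foll b7 y>
16. deliver 0→2:  nop
17. timeout(1):  <1:cand b11 y>
18. deliver 1→0:  <0:foll b11 y>

y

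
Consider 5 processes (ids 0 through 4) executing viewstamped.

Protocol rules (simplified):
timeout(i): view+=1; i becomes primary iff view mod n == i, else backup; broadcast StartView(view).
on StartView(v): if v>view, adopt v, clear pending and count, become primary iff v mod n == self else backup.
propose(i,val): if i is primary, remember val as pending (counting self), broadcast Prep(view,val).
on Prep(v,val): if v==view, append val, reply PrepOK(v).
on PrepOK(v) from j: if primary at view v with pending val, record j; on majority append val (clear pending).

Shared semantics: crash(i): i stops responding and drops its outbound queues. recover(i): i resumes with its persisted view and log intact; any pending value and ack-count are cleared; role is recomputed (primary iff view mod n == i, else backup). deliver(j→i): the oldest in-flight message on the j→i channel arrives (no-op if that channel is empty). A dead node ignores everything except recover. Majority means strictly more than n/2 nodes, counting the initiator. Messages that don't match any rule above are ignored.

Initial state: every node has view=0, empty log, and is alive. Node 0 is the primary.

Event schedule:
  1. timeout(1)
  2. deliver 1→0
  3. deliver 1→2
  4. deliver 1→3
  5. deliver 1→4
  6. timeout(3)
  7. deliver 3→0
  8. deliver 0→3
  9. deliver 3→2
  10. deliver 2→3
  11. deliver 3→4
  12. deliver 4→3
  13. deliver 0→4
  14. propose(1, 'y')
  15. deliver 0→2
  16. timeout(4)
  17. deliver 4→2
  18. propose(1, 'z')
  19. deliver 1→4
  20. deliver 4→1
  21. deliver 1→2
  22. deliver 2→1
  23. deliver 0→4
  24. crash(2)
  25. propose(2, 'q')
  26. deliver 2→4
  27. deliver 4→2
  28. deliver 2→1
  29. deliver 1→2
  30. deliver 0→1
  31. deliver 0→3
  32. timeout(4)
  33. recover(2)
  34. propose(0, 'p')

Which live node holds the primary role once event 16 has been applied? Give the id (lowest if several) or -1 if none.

e1 timeout(1): 1[prim,v=1,-]
e2 deliver 1→0: 0[back,v=1,-]
e3 deliver 1→2: 2[back,v=1,-]
e4 deliver 1→3: 3[back,v=1,-]
e5 deliver 1→4: 4[back,v=1,-]
e6 timeout(3): 3[back,v=2,-]
e7 deliver 3→0: 0[back,v=2,-]
e8 deliver 0→3: ·
e9 deliver 3→2: 2[prim,v=2,-]
e10 deliver 2→3: ·
e11 deliver 3→4: 4[back,v=2,-]
e12 deliver 4→3: ·
e13 deliver 0→4: ·
e14 propose(1,'y'): ·
e15 deliver 0→2: ·
e16 timeout(4): 4[back,v=3,-]

1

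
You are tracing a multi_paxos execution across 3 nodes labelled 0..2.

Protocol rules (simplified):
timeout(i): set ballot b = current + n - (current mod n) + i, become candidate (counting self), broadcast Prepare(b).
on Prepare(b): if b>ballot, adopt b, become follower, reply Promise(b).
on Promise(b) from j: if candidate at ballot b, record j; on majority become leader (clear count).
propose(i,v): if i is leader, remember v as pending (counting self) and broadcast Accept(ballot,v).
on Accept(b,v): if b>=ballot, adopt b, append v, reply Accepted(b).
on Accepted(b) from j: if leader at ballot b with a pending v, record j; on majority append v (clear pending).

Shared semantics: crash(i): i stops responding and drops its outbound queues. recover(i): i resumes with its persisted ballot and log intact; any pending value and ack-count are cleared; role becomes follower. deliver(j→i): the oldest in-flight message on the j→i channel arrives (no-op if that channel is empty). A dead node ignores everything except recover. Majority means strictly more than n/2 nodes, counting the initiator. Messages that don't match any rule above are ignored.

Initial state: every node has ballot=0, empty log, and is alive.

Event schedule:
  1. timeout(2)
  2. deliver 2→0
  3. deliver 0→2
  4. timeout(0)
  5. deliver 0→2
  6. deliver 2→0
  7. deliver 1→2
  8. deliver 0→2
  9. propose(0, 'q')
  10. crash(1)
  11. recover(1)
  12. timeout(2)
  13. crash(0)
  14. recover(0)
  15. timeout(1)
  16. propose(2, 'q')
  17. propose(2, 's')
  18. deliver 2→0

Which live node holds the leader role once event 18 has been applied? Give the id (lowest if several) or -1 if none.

e1 timeout(2): 2[cand,b=5,-]
e2 deliver 2→0: 0[foll,b=5,-]
e3 deliver 0→2: 2[lead,b=5,-]
e4 timeout(0): 0[cand,b=6,-]
e5 deliver 0→2: 2[foll,b=6,-]
e6 deliver 2→0: 0[lead,b=6,-]
e7 deliver 1→2: ·
e8 deliver 0→2: ·
e9 propose(0,'q'): ·
e10 crash(1): 1[✗foll,b=0,-]
e11 recover(1): 1[foll,b=0,-]
e12 timeout(2): 2[cand,b=11,-]
e13 crash(0): 0[✗lead,b=6,-]
e14 recover(0): 0[foll,b=6,-]
e15 timeout(1): 1[cand,b=4,-]
e16 propose(2,'q'): ·
e17 propose(2,'s'): ·
e18 deliver 2→0: 0[foll,b=11,-]

-1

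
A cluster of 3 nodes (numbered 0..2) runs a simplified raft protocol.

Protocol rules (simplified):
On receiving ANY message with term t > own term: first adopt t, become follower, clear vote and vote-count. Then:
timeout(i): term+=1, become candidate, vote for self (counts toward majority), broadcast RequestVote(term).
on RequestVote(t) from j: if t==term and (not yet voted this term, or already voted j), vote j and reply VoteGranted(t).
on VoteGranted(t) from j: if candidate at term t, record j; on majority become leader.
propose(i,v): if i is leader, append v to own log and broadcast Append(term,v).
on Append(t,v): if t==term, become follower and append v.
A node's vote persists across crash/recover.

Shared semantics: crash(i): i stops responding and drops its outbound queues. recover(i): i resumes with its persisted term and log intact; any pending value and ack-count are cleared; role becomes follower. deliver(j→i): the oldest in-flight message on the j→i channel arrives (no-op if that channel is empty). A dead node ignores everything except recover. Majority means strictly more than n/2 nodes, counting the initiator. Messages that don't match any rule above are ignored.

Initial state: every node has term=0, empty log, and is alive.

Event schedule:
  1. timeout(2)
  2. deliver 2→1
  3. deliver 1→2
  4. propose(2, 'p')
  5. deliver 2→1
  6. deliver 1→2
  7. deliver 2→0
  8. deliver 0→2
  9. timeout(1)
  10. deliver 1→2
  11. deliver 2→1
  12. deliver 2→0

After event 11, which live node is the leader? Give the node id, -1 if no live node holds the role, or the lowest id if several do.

1

[1] timeout(2) → N2(cand t1 [-])
[2] deliver 2→1 → N1(foll t1 [-])
[3] deliver 1→2 → N2(lead t1 [-])
[4] propose(2,'p') → N2(lead t1 [p])
[5] deliver 2→1 → N1(foll t1 [p])
[6] deliver 1→2 → ∅
[7] deliver 2→0 → N0(foll t1 [-])
[8] deliver 0→2 → ∅
[9] timeout(1) → N1(cand t2 [p])
[10] deliver 1→2 → N2(foll t2 [p])
[11] deliver 2→1 → N1(lead t2 [p])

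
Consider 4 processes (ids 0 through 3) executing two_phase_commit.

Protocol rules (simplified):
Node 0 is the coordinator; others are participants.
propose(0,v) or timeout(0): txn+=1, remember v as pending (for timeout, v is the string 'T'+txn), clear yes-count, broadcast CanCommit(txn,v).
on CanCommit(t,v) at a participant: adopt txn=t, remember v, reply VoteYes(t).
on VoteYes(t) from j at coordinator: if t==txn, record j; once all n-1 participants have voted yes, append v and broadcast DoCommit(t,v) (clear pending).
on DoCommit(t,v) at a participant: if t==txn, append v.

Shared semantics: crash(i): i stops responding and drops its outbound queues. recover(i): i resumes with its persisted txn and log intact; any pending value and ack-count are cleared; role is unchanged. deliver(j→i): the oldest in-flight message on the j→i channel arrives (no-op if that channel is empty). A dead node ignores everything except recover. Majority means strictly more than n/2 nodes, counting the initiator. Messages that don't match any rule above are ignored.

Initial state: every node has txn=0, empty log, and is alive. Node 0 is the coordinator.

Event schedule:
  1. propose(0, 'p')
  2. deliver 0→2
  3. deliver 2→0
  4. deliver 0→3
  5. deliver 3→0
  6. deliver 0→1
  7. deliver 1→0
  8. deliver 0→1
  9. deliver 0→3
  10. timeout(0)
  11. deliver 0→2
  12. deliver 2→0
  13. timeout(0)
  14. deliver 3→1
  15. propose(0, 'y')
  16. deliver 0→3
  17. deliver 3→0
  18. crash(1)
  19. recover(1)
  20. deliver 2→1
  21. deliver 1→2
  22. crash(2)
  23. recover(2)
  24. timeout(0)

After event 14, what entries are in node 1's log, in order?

1. propose(0,'p'):  <0:coor t1 ->
2. deliver 0→2:  <2:part t1 ->
3. deliver 2→0:  nop
4. deliver 0→3:  <3:part t1 ->
5. deliver 3→0:  nop
6. deliver 0→1:  <1:part t1 ->
7. deliver 1→0:  <0:coor t1 p>
8. deliver 0→1:  <1:part t1 p>
9. deliver 0→3:  <3:part t1 p>
10. timeout(0):  <0:coor t2 p>
11. deliver 0→2:  <2:part t1 p>
12. deliver 2→0:  nop
13. timeout(0):  <0:coor t3 p>
14. deliver 3→1:  nop

p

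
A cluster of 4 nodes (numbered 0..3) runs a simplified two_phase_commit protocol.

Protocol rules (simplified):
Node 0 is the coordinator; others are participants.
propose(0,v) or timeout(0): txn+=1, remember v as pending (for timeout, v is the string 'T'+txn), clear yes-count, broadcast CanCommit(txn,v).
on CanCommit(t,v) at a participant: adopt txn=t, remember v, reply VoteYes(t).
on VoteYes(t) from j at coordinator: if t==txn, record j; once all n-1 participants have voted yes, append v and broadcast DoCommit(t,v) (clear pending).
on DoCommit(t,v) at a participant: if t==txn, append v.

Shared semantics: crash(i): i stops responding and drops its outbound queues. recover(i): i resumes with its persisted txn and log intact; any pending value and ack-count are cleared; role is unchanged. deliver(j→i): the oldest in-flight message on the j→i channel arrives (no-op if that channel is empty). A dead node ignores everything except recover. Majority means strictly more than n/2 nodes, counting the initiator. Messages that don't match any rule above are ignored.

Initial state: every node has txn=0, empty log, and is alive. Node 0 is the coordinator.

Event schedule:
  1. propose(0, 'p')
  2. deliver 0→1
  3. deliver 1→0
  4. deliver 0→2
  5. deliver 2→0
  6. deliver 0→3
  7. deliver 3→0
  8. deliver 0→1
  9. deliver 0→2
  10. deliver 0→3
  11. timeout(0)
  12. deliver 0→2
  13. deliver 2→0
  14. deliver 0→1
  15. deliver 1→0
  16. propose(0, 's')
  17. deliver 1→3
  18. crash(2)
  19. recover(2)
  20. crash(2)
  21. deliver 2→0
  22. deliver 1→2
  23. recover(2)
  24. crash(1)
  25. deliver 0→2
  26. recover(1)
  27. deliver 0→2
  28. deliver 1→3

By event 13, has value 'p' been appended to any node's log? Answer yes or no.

yes

e1 propose(0,'p'): 0[coor,t=1,-]
e2 deliver 0→1: 1[part,t=1,-]
e3 deliver 1→0: ·
e4 deliver 0→2: 2[part,t=1,-]
e5 deliver 2→0: ·
e6 deliver 0→3: 3[part,t=1,-]
e7 deliver 3→0: 0[coor,t=1,p]
e8 deliver 0→1: 1[part,t=1,p]
e9 deliver 0→2: 2[part,t=1,p]
e10 deliver 0→3: 3[part,t=1,p]
e11 timeout(0): 0[coor,t=2,p]
e12 deliver 0→2: 2[part,t=2,p]
e13 deliver 2→0: ·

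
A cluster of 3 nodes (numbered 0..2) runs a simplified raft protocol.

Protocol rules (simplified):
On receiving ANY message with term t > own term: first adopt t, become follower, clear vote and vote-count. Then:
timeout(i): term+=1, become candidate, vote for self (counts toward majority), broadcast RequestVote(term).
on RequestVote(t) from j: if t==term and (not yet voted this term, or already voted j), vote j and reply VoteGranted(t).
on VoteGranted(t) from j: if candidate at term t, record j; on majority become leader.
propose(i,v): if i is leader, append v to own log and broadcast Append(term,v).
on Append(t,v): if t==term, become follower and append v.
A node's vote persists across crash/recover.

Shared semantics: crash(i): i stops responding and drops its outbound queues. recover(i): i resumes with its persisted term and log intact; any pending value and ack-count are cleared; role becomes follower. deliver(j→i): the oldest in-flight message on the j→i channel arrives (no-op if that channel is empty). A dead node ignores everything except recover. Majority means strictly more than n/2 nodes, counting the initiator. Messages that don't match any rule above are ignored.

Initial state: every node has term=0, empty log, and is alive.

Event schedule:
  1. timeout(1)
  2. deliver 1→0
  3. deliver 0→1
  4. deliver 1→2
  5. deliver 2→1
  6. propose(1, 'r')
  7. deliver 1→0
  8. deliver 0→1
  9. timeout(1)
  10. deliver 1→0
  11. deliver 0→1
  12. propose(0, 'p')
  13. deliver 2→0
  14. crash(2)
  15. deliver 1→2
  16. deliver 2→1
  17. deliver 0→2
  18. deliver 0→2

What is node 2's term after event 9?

1. timeout(1):  <1:cand t1 ->
2. deliver 1→0:  <0:foll t1 ->
3. deliver 0→1:  <1:lead t1 ->
4. deliver 1→2:  <2:foll t1 ->
5. deliver 2→1:  nop
6. propose(1,'r'):  <1:lead t1 r>
7. deliver 1→0:  <0:foll t1 r>
8. deliver 0→1:  nop
9. timeout(1):  <1:cand t2 r>

1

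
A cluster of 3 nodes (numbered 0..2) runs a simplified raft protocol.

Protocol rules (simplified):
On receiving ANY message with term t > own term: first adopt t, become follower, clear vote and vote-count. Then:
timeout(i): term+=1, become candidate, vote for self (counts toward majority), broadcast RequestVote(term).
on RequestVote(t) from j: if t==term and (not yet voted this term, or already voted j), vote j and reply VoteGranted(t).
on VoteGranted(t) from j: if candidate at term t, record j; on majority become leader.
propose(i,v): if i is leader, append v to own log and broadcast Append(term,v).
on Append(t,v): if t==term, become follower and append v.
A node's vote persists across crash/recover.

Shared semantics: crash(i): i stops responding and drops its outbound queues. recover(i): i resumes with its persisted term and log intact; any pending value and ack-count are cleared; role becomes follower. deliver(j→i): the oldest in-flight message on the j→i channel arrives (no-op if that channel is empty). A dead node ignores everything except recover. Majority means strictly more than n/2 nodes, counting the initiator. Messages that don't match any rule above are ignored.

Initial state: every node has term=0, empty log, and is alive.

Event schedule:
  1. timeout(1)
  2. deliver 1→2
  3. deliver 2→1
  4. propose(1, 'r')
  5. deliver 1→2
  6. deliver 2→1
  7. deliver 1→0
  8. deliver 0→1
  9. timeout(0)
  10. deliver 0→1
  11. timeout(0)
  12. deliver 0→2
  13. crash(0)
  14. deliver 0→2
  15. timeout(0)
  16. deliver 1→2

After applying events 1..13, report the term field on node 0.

3

e1 timeout(1): 1[cand,t=1,-]
e2 deliver 1→2: 2[foll,t=1,-]
e3 deliver 2→1: 1[lead,t=1,-]
e4 propose(1,'r'): 1[lead,t=1,r]
e5 deliver 1→2: 2[foll,t=1,r]
e6 deliver 2→1: ·
e7 deliver 1→0: 0[foll,t=1,-]
e8 deliver 0→1: ·
e9 timeout(0): 0[cand,t=2,-]
e10 deliver 0→1: 1[foll,t=2,r]
e11 timeout(0): 0[cand,t=3,-]
e12 deliver 0→2: 2[foll,t=2,r]
e13 crash(0): 0[✗cand,t=3,-]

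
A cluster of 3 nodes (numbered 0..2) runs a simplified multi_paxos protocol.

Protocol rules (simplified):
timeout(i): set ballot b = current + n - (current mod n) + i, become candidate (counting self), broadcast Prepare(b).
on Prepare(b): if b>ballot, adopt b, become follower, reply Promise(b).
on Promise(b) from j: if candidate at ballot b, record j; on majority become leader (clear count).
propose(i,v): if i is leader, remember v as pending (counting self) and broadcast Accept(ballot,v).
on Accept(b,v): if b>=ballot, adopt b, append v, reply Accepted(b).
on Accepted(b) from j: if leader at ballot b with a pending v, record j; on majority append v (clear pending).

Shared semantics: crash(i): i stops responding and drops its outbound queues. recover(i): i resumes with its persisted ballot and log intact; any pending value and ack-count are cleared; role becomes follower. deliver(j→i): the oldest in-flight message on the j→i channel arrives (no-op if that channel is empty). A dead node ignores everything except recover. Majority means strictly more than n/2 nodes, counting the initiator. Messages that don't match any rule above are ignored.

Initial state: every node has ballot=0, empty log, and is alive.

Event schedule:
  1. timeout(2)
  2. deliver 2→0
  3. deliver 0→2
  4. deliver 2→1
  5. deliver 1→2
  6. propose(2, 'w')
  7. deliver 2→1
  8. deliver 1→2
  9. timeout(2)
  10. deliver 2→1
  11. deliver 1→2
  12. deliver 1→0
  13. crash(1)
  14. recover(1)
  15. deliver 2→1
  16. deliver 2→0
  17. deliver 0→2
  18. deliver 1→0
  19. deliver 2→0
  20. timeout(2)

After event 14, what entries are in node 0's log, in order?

empty

1. timeout(2):  <2:cand b5 ->
2. deliver 2→0:  <0:foll b5 ->
3. deliver 0→2:  <2:lead b5 ->
4. deliver 2→1:  <1:foll b5 ->
5. deliver 1→2:  nop
6. propose(2,'w'):  nop
7. deliver 2→1:  <1:foll b5 w>
8. deliver 1→2:  <2:lead b5 w>
9. timeout(2):  <2:cand b8 w>
10. deliver 2→1:  <1:foll b8 w>
11. deliver 1→2:  <2:lead b8 w>
12. deliver 1→0:  nop
13. crash(1):  <1:✗foll b8 w>
14. recover(1):  <1:foll b8 w>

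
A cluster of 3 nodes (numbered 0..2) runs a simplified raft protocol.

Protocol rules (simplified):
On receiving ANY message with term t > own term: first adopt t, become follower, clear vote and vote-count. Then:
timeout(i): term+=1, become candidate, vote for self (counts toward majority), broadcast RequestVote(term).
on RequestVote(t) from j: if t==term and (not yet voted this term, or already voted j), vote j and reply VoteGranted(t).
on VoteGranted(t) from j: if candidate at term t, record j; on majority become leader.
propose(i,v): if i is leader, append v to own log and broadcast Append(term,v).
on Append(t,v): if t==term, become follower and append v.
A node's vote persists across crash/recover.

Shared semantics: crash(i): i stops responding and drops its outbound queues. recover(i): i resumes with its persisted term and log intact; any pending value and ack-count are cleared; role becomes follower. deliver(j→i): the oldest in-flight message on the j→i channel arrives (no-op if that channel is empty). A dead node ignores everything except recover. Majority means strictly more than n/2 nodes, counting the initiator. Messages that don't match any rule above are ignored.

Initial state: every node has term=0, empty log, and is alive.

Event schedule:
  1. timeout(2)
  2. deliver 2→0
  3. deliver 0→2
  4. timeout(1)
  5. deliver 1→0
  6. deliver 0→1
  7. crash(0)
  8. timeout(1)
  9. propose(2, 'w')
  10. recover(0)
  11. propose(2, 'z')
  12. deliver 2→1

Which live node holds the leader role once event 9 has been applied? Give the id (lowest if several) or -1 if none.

1. timeout(2):  <2:cand t1 ->
2. deliver 2→0:  <0:foll t1 ->
3. deliver 0→2:  <2:lead t1 ->
4. timeout(1):  <1:cand t1 ->
5. deliver 1→0:  nop
6. deliver 0→1:  nop
7. crash(0):  <0:✗foll t1 ->
8. timeout(1):  <1:cand t2 ->
9. propose(2,'w'):  <2:lead t1 w>

2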